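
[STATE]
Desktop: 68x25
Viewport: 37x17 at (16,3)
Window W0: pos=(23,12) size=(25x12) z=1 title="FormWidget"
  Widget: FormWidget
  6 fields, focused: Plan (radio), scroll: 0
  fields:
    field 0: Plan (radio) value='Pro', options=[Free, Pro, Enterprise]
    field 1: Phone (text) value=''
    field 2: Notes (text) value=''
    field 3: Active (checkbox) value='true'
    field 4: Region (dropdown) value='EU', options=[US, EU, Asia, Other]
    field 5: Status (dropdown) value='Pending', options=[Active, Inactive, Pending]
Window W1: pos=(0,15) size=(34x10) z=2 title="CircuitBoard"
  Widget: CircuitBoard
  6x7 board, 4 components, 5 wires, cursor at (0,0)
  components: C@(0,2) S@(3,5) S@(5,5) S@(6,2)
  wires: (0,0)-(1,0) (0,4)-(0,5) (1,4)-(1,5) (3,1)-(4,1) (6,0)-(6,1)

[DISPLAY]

                                     
                                     
                                     
                                     
                                     
                                     
                                     
                                     
                                     
       ┏━━━━━━━━━━━━━━━━━━━━━━━┓     
       ┃ FormWidget            ┃     
       ┠───────────────────────┨     
━━━━━━━━━━━━━━━━━┓    ( ) Free ┃     
                 ┃    [       ]┃     
─────────────────┨    [       ]┃     
                 ┃    [x]      ┃     
     · ─ ·       ┃    [EU    ▼]┃     


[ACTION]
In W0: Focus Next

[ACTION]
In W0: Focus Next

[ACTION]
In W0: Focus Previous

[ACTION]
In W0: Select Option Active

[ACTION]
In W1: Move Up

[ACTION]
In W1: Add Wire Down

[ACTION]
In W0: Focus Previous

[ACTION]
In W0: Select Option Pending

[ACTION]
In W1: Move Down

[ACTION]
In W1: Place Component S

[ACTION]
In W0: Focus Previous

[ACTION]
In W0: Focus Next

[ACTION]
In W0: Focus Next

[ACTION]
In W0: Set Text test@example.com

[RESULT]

                                     
                                     
                                     
                                     
                                     
                                     
                                     
                                     
                                     
       ┏━━━━━━━━━━━━━━━━━━━━━━━┓     
       ┃ FormWidget            ┃     
       ┠───────────────────────┨     
━━━━━━━━━━━━━━━━━┓    ( ) Free ┃     
                 ┃    [test@ex]┃     
─────────────────┨    [       ]┃     
                 ┃    [x]      ┃     
     · ─ ·       ┃    [EU    ▼]┃     


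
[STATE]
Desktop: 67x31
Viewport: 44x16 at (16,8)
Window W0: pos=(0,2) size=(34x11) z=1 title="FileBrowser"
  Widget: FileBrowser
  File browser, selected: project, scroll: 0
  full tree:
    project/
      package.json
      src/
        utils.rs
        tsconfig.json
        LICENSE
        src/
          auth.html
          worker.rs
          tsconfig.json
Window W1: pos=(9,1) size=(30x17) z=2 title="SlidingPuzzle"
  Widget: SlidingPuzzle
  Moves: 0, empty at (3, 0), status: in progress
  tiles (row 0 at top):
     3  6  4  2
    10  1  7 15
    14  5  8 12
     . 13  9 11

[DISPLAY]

────┼────┼────┤       ┃                     
  5 │  8 │ 12 │       ┃                     
────┼────┼────┤       ┃                     
 13 │  9 │ 11 │       ┃                     
────┴────┴────┘       ┃                     
 0                    ┃                     
                      ┃                     
                      ┃                     
                      ┃                     
━━━━━━━━━━━━━━━━━━━━━━┛                     
                                            
                                            
                                            
                                            
                                            
                                            


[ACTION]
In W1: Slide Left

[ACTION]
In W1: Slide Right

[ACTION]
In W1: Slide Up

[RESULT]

────┼────┼────┤       ┃                     
  5 │  8 │ 12 │       ┃                     
────┼────┼────┤       ┃                     
 13 │  9 │ 11 │       ┃                     
────┴────┴────┘       ┃                     
 2                    ┃                     
                      ┃                     
                      ┃                     
                      ┃                     
━━━━━━━━━━━━━━━━━━━━━━┛                     
                                            
                                            
                                            
                                            
                                            
                                            


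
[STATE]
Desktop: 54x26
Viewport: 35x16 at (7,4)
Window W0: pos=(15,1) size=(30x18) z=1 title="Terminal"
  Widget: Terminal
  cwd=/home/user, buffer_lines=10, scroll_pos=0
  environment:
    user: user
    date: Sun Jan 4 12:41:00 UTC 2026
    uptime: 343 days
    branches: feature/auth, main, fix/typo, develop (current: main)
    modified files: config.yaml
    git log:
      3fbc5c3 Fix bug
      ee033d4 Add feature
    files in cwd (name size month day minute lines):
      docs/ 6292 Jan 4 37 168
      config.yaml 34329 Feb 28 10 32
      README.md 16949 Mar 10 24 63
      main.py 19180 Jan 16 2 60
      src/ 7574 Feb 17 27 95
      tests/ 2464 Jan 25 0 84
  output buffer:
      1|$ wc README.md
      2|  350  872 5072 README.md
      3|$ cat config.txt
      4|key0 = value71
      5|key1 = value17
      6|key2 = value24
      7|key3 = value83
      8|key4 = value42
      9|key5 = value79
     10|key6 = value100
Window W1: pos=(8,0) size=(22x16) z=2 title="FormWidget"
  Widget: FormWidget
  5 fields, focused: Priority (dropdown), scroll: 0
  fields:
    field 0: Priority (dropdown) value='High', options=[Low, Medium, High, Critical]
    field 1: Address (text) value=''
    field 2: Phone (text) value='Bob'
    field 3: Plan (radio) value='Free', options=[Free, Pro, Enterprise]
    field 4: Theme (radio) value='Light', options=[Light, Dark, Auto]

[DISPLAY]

 ┃  Address:    [    ]┃            
 ┃  Phone:      [Bob ]┃2 README.md 
 ┃  Plan:       (●) Fr┃xt          
 ┃  Theme:      (●) Li┃            
 ┃                    ┃            
 ┃                    ┃            
 ┃                    ┃            
 ┃                    ┃            
 ┃                    ┃            
 ┃                    ┃0           
 ┃                    ┃            
 ┗━━━━━━━━━━━━━━━━━━━━┛            
        ┃                          
        ┃                          
        ┗━━━━━━━━━━━━━━━━━━━━━━━━━━
                                   


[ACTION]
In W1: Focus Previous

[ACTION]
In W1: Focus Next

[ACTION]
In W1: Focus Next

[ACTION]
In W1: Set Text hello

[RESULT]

 ┃> Address:    [hell]┃            
 ┃  Phone:      [Bob ]┃2 README.md 
 ┃  Plan:       (●) Fr┃xt          
 ┃  Theme:      (●) Li┃            
 ┃                    ┃            
 ┃                    ┃            
 ┃                    ┃            
 ┃                    ┃            
 ┃                    ┃            
 ┃                    ┃0           
 ┃                    ┃            
 ┗━━━━━━━━━━━━━━━━━━━━┛            
        ┃                          
        ┃                          
        ┗━━━━━━━━━━━━━━━━━━━━━━━━━━
                                   


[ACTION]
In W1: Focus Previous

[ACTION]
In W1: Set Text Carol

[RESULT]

 ┃  Address:    [hell]┃            
 ┃  Phone:      [Bob ]┃2 README.md 
 ┃  Plan:       (●) Fr┃xt          
 ┃  Theme:      (●) Li┃            
 ┃                    ┃            
 ┃                    ┃            
 ┃                    ┃            
 ┃                    ┃            
 ┃                    ┃            
 ┃                    ┃0           
 ┃                    ┃            
 ┗━━━━━━━━━━━━━━━━━━━━┛            
        ┃                          
        ┃                          
        ┗━━━━━━━━━━━━━━━━━━━━━━━━━━
                                   


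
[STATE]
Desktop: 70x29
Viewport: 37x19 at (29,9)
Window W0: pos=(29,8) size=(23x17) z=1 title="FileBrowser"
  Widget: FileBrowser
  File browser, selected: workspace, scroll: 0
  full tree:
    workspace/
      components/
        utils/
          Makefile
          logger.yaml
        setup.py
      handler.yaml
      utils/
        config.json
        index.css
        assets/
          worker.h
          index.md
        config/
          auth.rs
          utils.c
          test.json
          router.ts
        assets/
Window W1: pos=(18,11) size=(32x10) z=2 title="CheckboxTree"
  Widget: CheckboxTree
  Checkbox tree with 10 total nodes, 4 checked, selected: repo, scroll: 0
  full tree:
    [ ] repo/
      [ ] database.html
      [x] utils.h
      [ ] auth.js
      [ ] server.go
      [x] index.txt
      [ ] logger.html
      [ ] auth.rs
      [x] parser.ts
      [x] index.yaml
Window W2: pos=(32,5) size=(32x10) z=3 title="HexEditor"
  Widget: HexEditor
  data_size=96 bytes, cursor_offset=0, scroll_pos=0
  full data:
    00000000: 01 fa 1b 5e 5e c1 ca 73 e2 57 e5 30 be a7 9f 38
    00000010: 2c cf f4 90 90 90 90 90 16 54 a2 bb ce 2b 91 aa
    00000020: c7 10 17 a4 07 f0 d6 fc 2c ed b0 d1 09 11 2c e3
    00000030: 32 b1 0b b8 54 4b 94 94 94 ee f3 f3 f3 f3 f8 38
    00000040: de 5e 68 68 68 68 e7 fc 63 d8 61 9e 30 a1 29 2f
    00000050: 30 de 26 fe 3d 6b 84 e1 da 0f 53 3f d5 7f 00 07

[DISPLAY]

┃ F┃00000010  2c cf f4 90 90 90 90┃  
┠──┃00000020  c7 10 17 a4 07 f0 d6┃  
━━━┃00000030  32 b1 0b b8 54 4b 94┃  
ree┃00000040  de 5e 68 68 68 68 e7┃  
───┃00000050  30 de 26 fe 3d 6b 84┃  
   ┗━━━━━━━━━━━━━━━━━━━━━━━━━━━━━━┛  
abase.html          ┃ ┃              
ls.h                ┃ ┃              
h.js                ┃ ┃              
ver.go              ┃ ┃              
ex.txt              ┃ ┃              
━━━━━━━━━━━━━━━━━━━━┛ ┃              
┃                     ┃              
┃                     ┃              
┃                     ┃              
┗━━━━━━━━━━━━━━━━━━━━━┛              
                                     
                                     
                                     


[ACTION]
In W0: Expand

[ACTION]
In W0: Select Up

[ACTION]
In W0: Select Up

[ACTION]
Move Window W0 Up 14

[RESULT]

┃  ┃00000010  2c cf f4 90 90 90 90┃  
┃  ┃00000020  c7 10 17 a4 07 f0 d6┃  
━━━┃00000030  32 b1 0b b8 54 4b 94┃  
ree┃00000040  de 5e 68 68 68 68 e7┃  
───┃00000050  30 de 26 fe 3d 6b 84┃  
   ┗━━━━━━━━━━━━━━━━━━━━━━━━━━━━━━┛  
abase.html          ┃ ┃              
ls.h                ┃━┛              
h.js                ┃                
ver.go              ┃                
ex.txt              ┃                
━━━━━━━━━━━━━━━━━━━━┛                
                                     
                                     
                                     
                                     
                                     
                                     
                                     


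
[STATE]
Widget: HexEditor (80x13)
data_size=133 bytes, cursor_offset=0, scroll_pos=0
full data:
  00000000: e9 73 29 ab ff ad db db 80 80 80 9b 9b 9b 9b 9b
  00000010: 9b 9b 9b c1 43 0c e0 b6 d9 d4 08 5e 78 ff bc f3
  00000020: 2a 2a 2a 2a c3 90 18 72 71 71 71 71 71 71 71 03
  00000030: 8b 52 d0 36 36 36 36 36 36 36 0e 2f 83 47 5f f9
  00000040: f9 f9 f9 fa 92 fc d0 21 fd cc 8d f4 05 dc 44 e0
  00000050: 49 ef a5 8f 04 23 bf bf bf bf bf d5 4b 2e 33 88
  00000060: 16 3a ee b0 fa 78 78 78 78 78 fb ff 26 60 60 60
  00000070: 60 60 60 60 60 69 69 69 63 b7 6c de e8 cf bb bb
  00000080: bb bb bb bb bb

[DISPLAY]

00000000  E9 73 29 ab ff ad db db  80 80 80 9b 9b 9b 9b 9b  |.s).............|  
00000010  9b 9b 9b c1 43 0c e0 b6  d9 d4 08 5e 78 ff bc f3  |....C......^x...|  
00000020  2a 2a 2a 2a c3 90 18 72  71 71 71 71 71 71 71 03  |****...rqqqqqqq.|  
00000030  8b 52 d0 36 36 36 36 36  36 36 0e 2f 83 47 5f f9  |.R.6666666./.G_.|  
00000040  f9 f9 f9 fa 92 fc d0 21  fd cc 8d f4 05 dc 44 e0  |.......!......D.|  
00000050  49 ef a5 8f 04 23 bf bf  bf bf bf d5 4b 2e 33 88  |I....#......K.3.|  
00000060  16 3a ee b0 fa 78 78 78  78 78 fb ff 26 60 60 60  |.:...xxxxx..&```|  
00000070  60 60 60 60 60 69 69 69  63 b7 6c de e8 cf bb bb  |`````iiic.l.....|  
00000080  bb bb bb bb bb                                    |.....           |  
                                                                                
                                                                                
                                                                                
                                                                                


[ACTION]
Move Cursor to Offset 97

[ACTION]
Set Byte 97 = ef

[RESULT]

00000000  e9 73 29 ab ff ad db db  80 80 80 9b 9b 9b 9b 9b  |.s).............|  
00000010  9b 9b 9b c1 43 0c e0 b6  d9 d4 08 5e 78 ff bc f3  |....C......^x...|  
00000020  2a 2a 2a 2a c3 90 18 72  71 71 71 71 71 71 71 03  |****...rqqqqqqq.|  
00000030  8b 52 d0 36 36 36 36 36  36 36 0e 2f 83 47 5f f9  |.R.6666666./.G_.|  
00000040  f9 f9 f9 fa 92 fc d0 21  fd cc 8d f4 05 dc 44 e0  |.......!......D.|  
00000050  49 ef a5 8f 04 23 bf bf  bf bf bf d5 4b 2e 33 88  |I....#......K.3.|  
00000060  16 EF ee b0 fa 78 78 78  78 78 fb ff 26 60 60 60  |.....xxxxx..&```|  
00000070  60 60 60 60 60 69 69 69  63 b7 6c de e8 cf bb bb  |`````iiic.l.....|  
00000080  bb bb bb bb bb                                    |.....           |  
                                                                                
                                                                                
                                                                                
                                                                                


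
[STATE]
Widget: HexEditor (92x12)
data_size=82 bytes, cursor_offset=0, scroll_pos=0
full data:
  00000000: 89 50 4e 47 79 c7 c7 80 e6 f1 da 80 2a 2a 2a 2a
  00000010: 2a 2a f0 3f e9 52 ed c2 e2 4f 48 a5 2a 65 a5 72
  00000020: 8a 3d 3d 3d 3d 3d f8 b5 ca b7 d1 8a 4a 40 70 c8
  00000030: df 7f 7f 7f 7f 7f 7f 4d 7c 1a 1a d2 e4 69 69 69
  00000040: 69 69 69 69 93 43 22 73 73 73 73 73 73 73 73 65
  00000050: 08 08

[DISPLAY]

00000000  89 50 4e 47 79 c7 c7 80  e6 f1 da 80 2a 2a 2a 2a  |.PNGy.......****|              
00000010  2a 2a f0 3f e9 52 ed c2  e2 4f 48 a5 2a 65 a5 72  |**.?.R...OH.*e.r|              
00000020  8a 3d 3d 3d 3d 3d f8 b5  ca b7 d1 8a 4a 40 70 c8  |.=====......J@p.|              
00000030  df 7f 7f 7f 7f 7f 7f 4d  7c 1a 1a d2 e4 69 69 69  |.......M|....iii|              
00000040  69 69 69 69 93 43 22 73  73 73 73 73 73 73 73 65  |iiii.C"sssssssse|              
00000050  08 08                                             |..              |              
                                                                                            
                                                                                            
                                                                                            
                                                                                            
                                                                                            
                                                                                            


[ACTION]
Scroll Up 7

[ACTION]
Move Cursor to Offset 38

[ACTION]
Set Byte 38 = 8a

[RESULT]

00000000  89 50 4e 47 79 c7 c7 80  e6 f1 da 80 2a 2a 2a 2a  |.PNGy.......****|              
00000010  2a 2a f0 3f e9 52 ed c2  e2 4f 48 a5 2a 65 a5 72  |**.?.R...OH.*e.r|              
00000020  8a 3d 3d 3d 3d 3d 8A b5  ca b7 d1 8a 4a 40 70 c8  |.=====......J@p.|              
00000030  df 7f 7f 7f 7f 7f 7f 4d  7c 1a 1a d2 e4 69 69 69  |.......M|....iii|              
00000040  69 69 69 69 93 43 22 73  73 73 73 73 73 73 73 65  |iiii.C"sssssssse|              
00000050  08 08                                             |..              |              
                                                                                            
                                                                                            
                                                                                            
                                                                                            
                                                                                            
                                                                                            


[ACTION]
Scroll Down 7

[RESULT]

00000050  08 08                                             |..              |              
                                                                                            
                                                                                            
                                                                                            
                                                                                            
                                                                                            
                                                                                            
                                                                                            
                                                                                            
                                                                                            
                                                                                            
                                                                                            


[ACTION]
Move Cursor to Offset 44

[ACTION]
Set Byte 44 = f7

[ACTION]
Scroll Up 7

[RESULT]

00000000  89 50 4e 47 79 c7 c7 80  e6 f1 da 80 2a 2a 2a 2a  |.PNGy.......****|              
00000010  2a 2a f0 3f e9 52 ed c2  e2 4f 48 a5 2a 65 a5 72  |**.?.R...OH.*e.r|              
00000020  8a 3d 3d 3d 3d 3d 8a b5  ca b7 d1 8a F7 40 70 c8  |.=====.......@p.|              
00000030  df 7f 7f 7f 7f 7f 7f 4d  7c 1a 1a d2 e4 69 69 69  |.......M|....iii|              
00000040  69 69 69 69 93 43 22 73  73 73 73 73 73 73 73 65  |iiii.C"sssssssse|              
00000050  08 08                                             |..              |              
                                                                                            
                                                                                            
                                                                                            
                                                                                            
                                                                                            
                                                                                            


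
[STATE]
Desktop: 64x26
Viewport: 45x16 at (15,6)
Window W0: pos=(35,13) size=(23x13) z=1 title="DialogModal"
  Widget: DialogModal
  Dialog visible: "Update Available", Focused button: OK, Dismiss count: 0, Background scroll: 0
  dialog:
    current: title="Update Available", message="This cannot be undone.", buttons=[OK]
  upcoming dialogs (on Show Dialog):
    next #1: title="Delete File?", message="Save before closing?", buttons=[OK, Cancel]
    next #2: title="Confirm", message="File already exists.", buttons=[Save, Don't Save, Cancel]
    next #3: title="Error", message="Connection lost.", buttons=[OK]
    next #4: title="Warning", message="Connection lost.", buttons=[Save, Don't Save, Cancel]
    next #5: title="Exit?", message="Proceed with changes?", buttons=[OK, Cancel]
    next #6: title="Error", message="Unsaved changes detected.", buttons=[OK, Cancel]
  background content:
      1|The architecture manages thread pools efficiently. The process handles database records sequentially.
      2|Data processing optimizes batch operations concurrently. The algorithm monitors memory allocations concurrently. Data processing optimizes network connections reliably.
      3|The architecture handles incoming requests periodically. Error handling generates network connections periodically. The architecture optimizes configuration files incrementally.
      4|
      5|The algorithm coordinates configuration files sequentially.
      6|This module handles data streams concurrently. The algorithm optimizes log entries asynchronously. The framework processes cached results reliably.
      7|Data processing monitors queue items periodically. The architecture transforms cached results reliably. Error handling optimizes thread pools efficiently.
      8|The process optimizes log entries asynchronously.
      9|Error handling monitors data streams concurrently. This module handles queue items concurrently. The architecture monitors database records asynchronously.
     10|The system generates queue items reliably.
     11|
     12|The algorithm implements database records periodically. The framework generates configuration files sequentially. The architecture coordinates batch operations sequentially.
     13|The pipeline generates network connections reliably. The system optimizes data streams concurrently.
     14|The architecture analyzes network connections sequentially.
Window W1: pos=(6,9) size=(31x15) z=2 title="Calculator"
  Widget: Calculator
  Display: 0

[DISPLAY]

                                             
                                             
                                             
━━━━━━━━━━━━━━━━━━━━━┓                       
tor                  ┃                       
─────────────────────┨                       
                    0┃                       
┬───┬───┐            ┃━━━━━━━━━━━━━━━━━━━━┓  
│ 9 │ ÷ │            ┃DialogModal         ┃  
┼───┼───┤            ┃────────────────────┨  
│ 6 │ × │            ┃he architecture mana┃  
┼───┼───┤            ┃ata processing optim┃  
│ 3 │ - │            ┃h┌───────────────┐nd┃  
┼───┼───┤            ┃ │Update Availabl│  ┃  
│ = │ + │            ┃h│This cannot be │in┃  
┼───┼───┤            ┃h│      [OK]     │ d┃  


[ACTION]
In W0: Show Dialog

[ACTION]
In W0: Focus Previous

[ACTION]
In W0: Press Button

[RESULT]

                                             
                                             
                                             
━━━━━━━━━━━━━━━━━━━━━┓                       
tor                  ┃                       
─────────────────────┨                       
                    0┃                       
┬───┬───┐            ┃━━━━━━━━━━━━━━━━━━━━┓  
│ 9 │ ÷ │            ┃DialogModal         ┃  
┼───┼───┤            ┃────────────────────┨  
│ 6 │ × │            ┃he architecture mana┃  
┼───┼───┤            ┃ata processing optim┃  
│ 3 │ - │            ┃he architecture hand┃  
┼───┼───┤            ┃                    ┃  
│ = │ + │            ┃he algorithm coordin┃  
┼───┼───┤            ┃his module handles d┃  


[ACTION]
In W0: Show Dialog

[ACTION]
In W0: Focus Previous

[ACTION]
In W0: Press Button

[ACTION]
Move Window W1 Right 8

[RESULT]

                                             
                                             
                                             
━━━━━━━━━━━━━━━━━━━━━━━━━━━━━┓               
 Calculator                  ┃               
─────────────────────────────┨               
                            0┃               
┌───┬───┬───┬───┐            ┃━━━━━━━━━━━━┓  
│ 7 │ 8 │ 9 │ ÷ │            ┃dal         ┃  
├───┼───┼───┼───┤            ┃────────────┨  
│ 4 │ 5 │ 6 │ × │            ┃tecture mana┃  
├───┼───┼───┼───┤            ┃essing optim┃  
│ 1 │ 2 │ 3 │ - │            ┃tecture hand┃  
├───┼───┼───┼───┤            ┃            ┃  
│ 0 │ . │ = │ + │            ┃ithm coordin┃  
├───┼───┼───┼───┤            ┃le handles d┃  


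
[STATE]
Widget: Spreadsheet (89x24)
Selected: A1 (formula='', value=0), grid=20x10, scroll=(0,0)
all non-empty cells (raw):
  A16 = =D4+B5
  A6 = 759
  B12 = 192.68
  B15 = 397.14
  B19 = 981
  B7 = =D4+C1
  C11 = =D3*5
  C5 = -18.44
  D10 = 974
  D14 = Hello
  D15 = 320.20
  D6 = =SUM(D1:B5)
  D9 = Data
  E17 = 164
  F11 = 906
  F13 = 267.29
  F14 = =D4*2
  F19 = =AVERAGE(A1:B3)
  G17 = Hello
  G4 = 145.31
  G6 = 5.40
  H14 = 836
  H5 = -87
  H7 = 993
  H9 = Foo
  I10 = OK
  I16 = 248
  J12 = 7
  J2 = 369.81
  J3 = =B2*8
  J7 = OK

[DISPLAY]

A1:                                                                                      
       A       B       C       D       E       F       G       H       I       J         
-----------------------------------------------------------------------------------------
  1      [0]       0       0       0       0       0       0       0       0       0     
  2        0       0       0       0       0       0       0       0       0  369.81     
  3        0       0       0       0       0       0       0       0       0       0     
  4        0       0       0       0       0       0  145.31       0       0       0     
  5        0       0  -18.44       0       0       0       0     -87       0       0     
  6      759       0       0  -18.44       0       0    5.40       0       0       0     
  7        0       0       0       0       0       0       0     993       0OK           
  8        0       0       0       0       0       0       0       0       0       0     
  9        0       0       0Data           0       0       0Foo            0       0     
 10        0       0       0     974       0       0       0       0OK             0     
 11        0       0       0       0       0     906       0       0       0       0     
 12        0  192.68       0       0       0       0       0       0       0       7     
 13        0       0       0       0       0  267.29       0       0       0       0     
 14        0       0       0Hello          0       0       0     836       0       0     
 15        0  397.14       0  320.20       0       0       0       0       0       0     
 16        0       0       0       0       0       0       0       0     248       0     
 17        0       0       0       0     164       0Hello          0       0       0     
 18        0       0       0       0       0       0       0       0       0       0     
 19        0     981       0       0       0       0       0       0       0       0     
 20        0       0       0       0       0       0       0       0       0       0     
                                                                                         


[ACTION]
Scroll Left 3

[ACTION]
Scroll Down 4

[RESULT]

A1:                                                                                      
       A       B       C       D       E       F       G       H       I       J         
-----------------------------------------------------------------------------------------
  5        0       0  -18.44       0       0       0       0     -87       0       0     
  6      759       0       0  -18.44       0       0    5.40       0       0       0     
  7        0       0       0       0       0       0       0     993       0OK           
  8        0       0       0       0       0       0       0       0       0       0     
  9        0       0       0Data           0       0       0Foo            0       0     
 10        0       0       0     974       0       0       0       0OK             0     
 11        0       0       0       0       0     906       0       0       0       0     
 12        0  192.68       0       0       0       0       0       0       0       7     
 13        0       0       0       0       0  267.29       0       0       0       0     
 14        0       0       0Hello          0       0       0     836       0       0     
 15        0  397.14       0  320.20       0       0       0       0       0       0     
 16        0       0       0       0       0       0       0       0     248       0     
 17        0       0       0       0     164       0Hello          0       0       0     
 18        0       0       0       0       0       0       0       0       0       0     
 19        0     981       0       0       0       0       0       0       0       0     
 20        0       0       0       0       0       0       0       0       0       0     
                                                                                         
                                                                                         
                                                                                         
                                                                                         
                                                                                         


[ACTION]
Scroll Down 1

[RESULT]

A1:                                                                                      
       A       B       C       D       E       F       G       H       I       J         
-----------------------------------------------------------------------------------------
  6      759       0       0  -18.44       0       0    5.40       0       0       0     
  7        0       0       0       0       0       0       0     993       0OK           
  8        0       0       0       0       0       0       0       0       0       0     
  9        0       0       0Data           0       0       0Foo            0       0     
 10        0       0       0     974       0       0       0       0OK             0     
 11        0       0       0       0       0     906       0       0       0       0     
 12        0  192.68       0       0       0       0       0       0       0       7     
 13        0       0       0       0       0  267.29       0       0       0       0     
 14        0       0       0Hello          0       0       0     836       0       0     
 15        0  397.14       0  320.20       0       0       0       0       0       0     
 16        0       0       0       0       0       0       0       0     248       0     
 17        0       0       0       0     164       0Hello          0       0       0     
 18        0       0       0       0       0       0       0       0       0       0     
 19        0     981       0       0       0       0       0       0       0       0     
 20        0       0       0       0       0       0       0       0       0       0     
                                                                                         
                                                                                         
                                                                                         
                                                                                         
                                                                                         
                                                                                         


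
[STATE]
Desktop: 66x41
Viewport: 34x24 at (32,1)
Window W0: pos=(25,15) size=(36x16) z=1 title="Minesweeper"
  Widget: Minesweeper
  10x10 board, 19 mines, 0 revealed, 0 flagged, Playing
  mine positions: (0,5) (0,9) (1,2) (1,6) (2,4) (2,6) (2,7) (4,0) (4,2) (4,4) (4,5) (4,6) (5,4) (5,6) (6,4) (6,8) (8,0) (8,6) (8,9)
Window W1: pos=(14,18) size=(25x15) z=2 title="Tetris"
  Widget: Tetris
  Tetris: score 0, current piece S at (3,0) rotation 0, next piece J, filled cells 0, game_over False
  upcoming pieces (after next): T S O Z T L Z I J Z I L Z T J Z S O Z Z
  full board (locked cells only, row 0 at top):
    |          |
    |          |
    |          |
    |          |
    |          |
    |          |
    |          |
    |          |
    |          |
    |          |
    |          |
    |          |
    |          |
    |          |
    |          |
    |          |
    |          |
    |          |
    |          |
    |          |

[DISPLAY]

                                  
                                  
                                  
                                  
                                  
                                  
                                  
                                  
                                  
                                  
                                  
                                  
                                  
                                  
━━━━━━━━━━━━━━━━━━━━━━━━━━━━┓     
weeper                      ┃     
────────────────────────────┨     
━━━━━━┓                     ┃     
      ┃                     ┃     
──────┨                     ┃     
      ┃                     ┃     
      ┃                     ┃     
      ┃                     ┃     
      ┃                     ┃     


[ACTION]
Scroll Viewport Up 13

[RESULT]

                                  
                                  
                                  
                                  
                                  
                                  
                                  
                                  
                                  
                                  
                                  
                                  
                                  
                                  
                                  
━━━━━━━━━━━━━━━━━━━━━━━━━━━━┓     
weeper                      ┃     
────────────────────────────┨     
━━━━━━┓                     ┃     
      ┃                     ┃     
──────┨                     ┃     
      ┃                     ┃     
      ┃                     ┃     
      ┃                     ┃     


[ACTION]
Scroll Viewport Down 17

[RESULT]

────────────────────────────┨     
━━━━━━┓                     ┃     
      ┃                     ┃     
──────┨                     ┃     
      ┃                     ┃     
      ┃                     ┃     
      ┃                     ┃     
      ┃                     ┃     
      ┃                     ┃     
      ┃                     ┃     
      ┃                     ┃     
      ┃                     ┃     
      ┃                     ┃     
      ┃━━━━━━━━━━━━━━━━━━━━━┛     
      ┃                           
━━━━━━┛                           
                                  
                                  
                                  
                                  
                                  
                                  
                                  
                                  


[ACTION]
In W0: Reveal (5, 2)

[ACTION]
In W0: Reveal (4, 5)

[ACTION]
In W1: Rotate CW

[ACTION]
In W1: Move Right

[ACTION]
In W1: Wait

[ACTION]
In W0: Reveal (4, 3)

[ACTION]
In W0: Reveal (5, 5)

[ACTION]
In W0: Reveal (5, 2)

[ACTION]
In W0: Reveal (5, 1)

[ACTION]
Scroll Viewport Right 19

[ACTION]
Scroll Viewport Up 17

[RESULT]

                                  
                                  
                                  
                                  
                                  
                                  
                                  
                                  
                                  
                                  
                                  
                                  
                                  
                                  
                                  
━━━━━━━━━━━━━━━━━━━━━━━━━━━━┓     
weeper                      ┃     
────────────────────────────┨     
━━━━━━┓                     ┃     
      ┃                     ┃     
──────┨                     ┃     
      ┃                     ┃     
      ┃                     ┃     
      ┃                     ┃     


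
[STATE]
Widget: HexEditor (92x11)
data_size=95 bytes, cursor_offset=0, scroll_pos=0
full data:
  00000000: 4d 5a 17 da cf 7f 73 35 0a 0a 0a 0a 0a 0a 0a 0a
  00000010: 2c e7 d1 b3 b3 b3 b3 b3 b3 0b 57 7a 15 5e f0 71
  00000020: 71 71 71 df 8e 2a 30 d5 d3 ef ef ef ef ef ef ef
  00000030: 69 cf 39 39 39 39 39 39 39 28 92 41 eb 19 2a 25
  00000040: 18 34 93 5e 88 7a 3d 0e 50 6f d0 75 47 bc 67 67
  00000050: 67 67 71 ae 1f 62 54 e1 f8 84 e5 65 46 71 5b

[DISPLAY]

00000000  4D 5a 17 da cf 7f 73 35  0a 0a 0a 0a 0a 0a 0a 0a  |MZ....s5........|              
00000010  2c e7 d1 b3 b3 b3 b3 b3  b3 0b 57 7a 15 5e f0 71  |,.........Wz.^.q|              
00000020  71 71 71 df 8e 2a 30 d5  d3 ef ef ef ef ef ef ef  |qqq..*0.........|              
00000030  69 cf 39 39 39 39 39 39  39 28 92 41 eb 19 2a 25  |i.9999999(.A..*%|              
00000040  18 34 93 5e 88 7a 3d 0e  50 6f d0 75 47 bc 67 67  |.4.^.z=.Po.uG.gg|              
00000050  67 67 71 ae 1f 62 54 e1  f8 84 e5 65 46 71 5b     |ggq..bT....eFq[ |              
                                                                                            
                                                                                            
                                                                                            
                                                                                            
                                                                                            


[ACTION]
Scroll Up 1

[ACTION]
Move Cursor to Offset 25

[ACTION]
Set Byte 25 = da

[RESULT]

00000000  4d 5a 17 da cf 7f 73 35  0a 0a 0a 0a 0a 0a 0a 0a  |MZ....s5........|              
00000010  2c e7 d1 b3 b3 b3 b3 b3  b3 DA 57 7a 15 5e f0 71  |,.........Wz.^.q|              
00000020  71 71 71 df 8e 2a 30 d5  d3 ef ef ef ef ef ef ef  |qqq..*0.........|              
00000030  69 cf 39 39 39 39 39 39  39 28 92 41 eb 19 2a 25  |i.9999999(.A..*%|              
00000040  18 34 93 5e 88 7a 3d 0e  50 6f d0 75 47 bc 67 67  |.4.^.z=.Po.uG.gg|              
00000050  67 67 71 ae 1f 62 54 e1  f8 84 e5 65 46 71 5b     |ggq..bT....eFq[ |              
                                                                                            
                                                                                            
                                                                                            
                                                                                            
                                                                                            
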